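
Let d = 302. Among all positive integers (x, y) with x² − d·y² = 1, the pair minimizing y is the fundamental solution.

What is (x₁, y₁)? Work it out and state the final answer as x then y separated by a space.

4276623 246092

d=302: √d = [17; 2,1,1,1,4,…,1,2,34] (ℓ=16, even), read p_15/q_15
step 0: (17, 1)  from 17·(1,0) + (0,1)
step 1: (35, 2)  from 2·(17,1) + (1,0)
…
step 5: (643, 37)  from 4·(139,8) + (87,5)
…
step 8: (34513, 1986)  from 16·(2068,119) + (1425,82)
step 9: (36581, 2105)  from 1·(34513,1986) + (2068,119)
…
step 11: (467281, 26889)  from 4·(107675,6196) + (36581,2105)
step 12: (574956, 33085)  from 1·(467281,26889) + (107675,6196)
…
step 14: (1617193, 93059)  from 1·(1042237,59974) + (574956,33085)
step 15: (4276623, 246092)  from 2·(1617193,93059) + (1042237,59974)
→ (4276623, 246092).  Check: 4276623²=18289504284129, 302·246092²=18289504284128, difference 1.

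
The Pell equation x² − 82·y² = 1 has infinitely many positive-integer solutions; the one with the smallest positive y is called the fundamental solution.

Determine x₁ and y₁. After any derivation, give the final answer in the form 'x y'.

163 18

d=82: √d = [9; 18] (ℓ=1, odd), read p_1/q_1
i=0: a=9 ⇒ p=9, q=1
i=1: a=18 ⇒ p=163, q=18
(x₁, y₁) = (163, 18);  163² − 82·18² = 1 ✓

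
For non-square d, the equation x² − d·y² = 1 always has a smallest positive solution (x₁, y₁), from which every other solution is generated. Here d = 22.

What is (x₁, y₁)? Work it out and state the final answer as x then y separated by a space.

197 42

√22 = [4; 1,2,4,2,1,8, …], period ℓ=6 (even) → k=5
step 0: (4, 1)  from 4·(1,0) + (0,1)
…
step 3: (61, 13)  from 4·(14,3) + (5,1)
step 4: (136, 29)  from 2·(61,13) + (14,3)
step 5: (197, 42)  from 1·(136,29) + (61,13)
fundamental: x₁=197, y₁=42  (since 38809 − 22·1764 = 1)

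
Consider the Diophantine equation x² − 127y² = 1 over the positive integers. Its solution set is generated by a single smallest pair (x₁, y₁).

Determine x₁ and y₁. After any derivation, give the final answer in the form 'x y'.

√127 = [11; 3,1,2,2,7,11,7,2,2,1,3,22, …], period ℓ=12 (even) → k=11
a_0=11:  p_0=11·1+0=11,  q_0=11·0+1=1
…
a_5=7:  p_5=7·293+124=2175,  q_5=7·26+11=193
…
a_9=2:  p_9=2·367620+171701=906941,  q_9=2·32621+15236=80478
a_10=1:  p_10=1·906941+367620=1274561,  q_10=1·80478+32621=113099
a_11=3:  p_11=3·1274561+906941=4730624,  q_11=3·113099+80478=419775
→ (4730624, 419775).  Check: 4730624²=22378803429376, 127·419775²=22378803429375, difference 1.

4730624 419775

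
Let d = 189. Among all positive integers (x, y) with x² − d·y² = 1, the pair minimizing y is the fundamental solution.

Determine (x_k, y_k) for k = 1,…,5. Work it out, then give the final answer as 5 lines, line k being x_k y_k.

√189 → a₀=13, period (1,2,1,26); ℓ=4 even so k=3
a_0=13:  p_0=13·1+0=13,  q_0=13·0+1=1
a_1=1:  p_1=1·13+1=14,  q_1=1·1+0=1
a_2=2:  p_2=2·14+13=41,  q_2=2·1+1=3
a_3=1:  p_3=1·41+14=55,  q_3=1·3+1=4
fundamental: x₁=55, y₁=4  (since 3025 − 189·16 = 1)
k=2:  x_2 = 55·55+189·4·4 = 6049,  y_2 = 55·4+4·55 = 440
k=3:  x_3 = 55·6049+189·4·440 = 665335,  y_3 = 55·440+4·6049 = 48396
k=4:  x_4 = 55·665335+189·4·48396 = 73180801,  y_4 = 55·48396+4·665335 = 5323120
k=5:  x_5 = 55·73180801+189·4·5323120 = 8049222775,  y_5 = 55·5323120+4·73180801 = 585494804

55 4
6049 440
665335 48396
73180801 5323120
8049222775 585494804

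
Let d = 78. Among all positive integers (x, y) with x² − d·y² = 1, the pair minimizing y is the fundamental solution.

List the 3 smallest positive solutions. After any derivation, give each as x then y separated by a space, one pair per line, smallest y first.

53 6
5617 636
595349 67410

√78 → a₀=8, period (1,4,1,16); ℓ=4 even so k=3
i=0: a=8 ⇒ p=8, q=1
i=1: a=1 ⇒ p=9, q=1
i=2: a=4 ⇒ p=44, q=5
i=3: a=1 ⇒ p=53, q=6
→ (53, 6).  Check: 53²=2809, 78·6²=2808, difference 1.
(53+6√78)^2 = 5617 + 636√78
(53+6√78)^3 = 595349 + 67410√78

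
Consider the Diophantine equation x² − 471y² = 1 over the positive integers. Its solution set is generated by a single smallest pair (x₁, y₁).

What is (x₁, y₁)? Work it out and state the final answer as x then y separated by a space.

7838695 361188

d=471: √d = [21; 1,2,2,1,3,…,2,1,42] (ℓ=14, even), read p_13/q_13
step 0: (21, 1)  from 21·(1,0) + (0,1)
…
step 3: (152, 7)  from 2·(65,3) + (22,1)
…
step 6: (3429, 158)  from 4·(803,37) + (217,10)
step 7: (48809, 2249)  from 14·(3429,158) + (803,37)
step 8: (198665, 9154)  from 4·(48809,2249) + (3429,158)
…
step 10: (843469, 38865)  from 1·(644804,29711) + (198665,9154)
step 11: (2331742, 107441)  from 2·(843469,38865) + (644804,29711)
step 12: (5506953, 253747)  from 2·(2331742,107441) + (843469,38865)
step 13: (7838695, 361188)  from 1·(5506953,253747) + (2331742,107441)
→ (7838695, 361188).  Check: 7838695²=61445139303025, 471·361188²=61445139303024, difference 1.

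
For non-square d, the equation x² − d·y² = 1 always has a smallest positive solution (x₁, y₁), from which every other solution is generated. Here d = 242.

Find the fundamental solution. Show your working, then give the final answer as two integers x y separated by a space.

19601 1260

√242 → a₀=15, period (1,1,3,1,14,1,3,1,1,30); ℓ=10 even so k=9
k=0  a_k=15  p_k/q_k = 15/1
k=1  a_k=1  p_k/q_k = 16/1
…
k=7  a_k=3  p_k/q_k = 8696/559
k=8  a_k=1  p_k/q_k = 10905/701
k=9  a_k=1  p_k/q_k = 19601/1260
(x₁, y₁) = (19601, 1260);  19601² − 242·1260² = 1 ✓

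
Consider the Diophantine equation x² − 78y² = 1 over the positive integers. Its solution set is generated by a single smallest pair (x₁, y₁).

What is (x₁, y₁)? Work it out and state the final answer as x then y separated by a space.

√78 = [8; 1,4,1,16, …], period ℓ=4 (even) → k=3
i=0: a=8 ⇒ p=8, q=1
i=1: a=1 ⇒ p=9, q=1
i=2: a=4 ⇒ p=44, q=5
i=3: a=1 ⇒ p=53, q=6
fundamental: x₁=53, y₁=6  (since 2809 − 78·36 = 1)

53 6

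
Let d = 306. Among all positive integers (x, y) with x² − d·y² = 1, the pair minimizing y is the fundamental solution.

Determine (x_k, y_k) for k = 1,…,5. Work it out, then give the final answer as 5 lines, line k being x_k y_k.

35 2
2449 140
171395 9798
11995201 685720
839492675 47990602

√306 = [17; 2,34, …], period ℓ=2 (even) → k=1
step 0: (17, 1)  from 17·(1,0) + (0,1)
step 1: (35, 2)  from 2·(17,1) + (1,0)
fundamental: x₁=35, y₁=2  (since 1225 − 306·4 = 1)
(x_2, y_2) = (35·35 + 306·2·2, 35·2 + 2·35) = (2449, 140)
(x_3, y_3) = (35·2449 + 306·2·140, 35·140 + 2·2449) = (171395, 9798)
(x_4, y_4) = (35·171395 + 306·2·9798, 35·9798 + 2·171395) = (11995201, 685720)
(x_5, y_5) = (35·11995201 + 306·2·685720, 35·685720 + 2·11995201) = (839492675, 47990602)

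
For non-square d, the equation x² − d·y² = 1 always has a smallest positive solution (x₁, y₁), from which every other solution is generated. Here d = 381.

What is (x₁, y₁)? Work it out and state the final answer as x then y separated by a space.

d=381: √d = [19; 1,1,12,1,1,38] (ℓ=6, even), read p_5/q_5
i=0: a=19 ⇒ p=19, q=1
…
i=2: a=1 ⇒ p=39, q=2
…
i=4: a=1 ⇒ p=527, q=27
i=5: a=1 ⇒ p=1015, q=52
(x₁, y₁) = (1015, 52);  1015² − 381·52² = 1 ✓

1015 52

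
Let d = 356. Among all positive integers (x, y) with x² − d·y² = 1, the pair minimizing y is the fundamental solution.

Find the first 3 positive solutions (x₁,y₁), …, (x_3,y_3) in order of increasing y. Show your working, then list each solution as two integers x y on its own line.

[18; 1,6,1,1,2,…,6,1,36] for √356; ℓ=14 ⇒ convergent index 13
step 0: (18, 1)  from 18·(1,0) + (0,1)
step 1: (19, 1)  from 1·(18,1) + (1,0)
…
step 3: (151, 8)  from 1·(132,7) + (19,1)
step 4: (283, 15)  from 1·(151,8) + (132,7)
…
step 7: (8717, 462)  from 8·(1000,53) + (717,38)
…
step 9: (28151, 1492)  from 2·(9717,515) + (8717,462)
…
step 12: (433982, 23001)  from 6·(66019,3499) + (37868,2007)
step 13: (500001, 26500)  from 1·(433982,23001) + (66019,3499)
(x₁, y₁) = (500001, 26500);  500001² − 356·26500² = 1 ✓
(x_2, y_2) = (500001·500001 + 356·26500·26500, 500001·26500 + 26500·500001) = (500002000001, 26500053000)
(x_3, y_3) = (500001·500002000001 + 356·26500·26500053000, 500001·26500053000 + 26500·500002000001) = (500003000004500001, 26500106000079500)

500001 26500
500002000001 26500053000
500003000004500001 26500106000079500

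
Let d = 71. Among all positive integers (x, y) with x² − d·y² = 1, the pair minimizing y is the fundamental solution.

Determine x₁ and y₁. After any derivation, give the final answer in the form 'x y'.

d=71: √d = [8; 2,2,1,7,1,2,2,16] (ℓ=8, even), read p_7/q_7
a_0=8:  p_0=8·1+0=8,  q_0=8·0+1=1
a_1=2:  p_1=2·8+1=17,  q_1=2·1+0=2
…
a_4=7:  p_4=7·59+42=455,  q_4=7·7+5=54
…
a_6=2:  p_6=2·514+455=1483,  q_6=2·61+54=176
a_7=2:  p_7=2·1483+514=3480,  q_7=2·176+61=413
fundamental: x₁=3480, y₁=413  (since 12110400 − 71·170569 = 1)

3480 413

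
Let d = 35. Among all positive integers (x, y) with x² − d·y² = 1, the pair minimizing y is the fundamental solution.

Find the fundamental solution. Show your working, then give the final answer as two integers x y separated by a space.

6 1

[5; 1,10] for √35; ℓ=2 ⇒ convergent index 1
a_0=5:  p_0=5·1+0=5,  q_0=5·0+1=1
a_1=1:  p_1=1·5+1=6,  q_1=1·1+0=1
→ (6, 1).  Check: 6²=36, 35·1²=35, difference 1.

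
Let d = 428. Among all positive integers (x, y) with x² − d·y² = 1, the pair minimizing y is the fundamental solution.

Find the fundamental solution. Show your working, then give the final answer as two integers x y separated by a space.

1850887 89466

√428 = [20; 1,2,4,1,5,10,5,1,4,2,1,40, …], period ℓ=12 (even) → k=11
k=0  a_k=20  p_k/q_k = 20/1
k=1  a_k=1  p_k/q_k = 21/1
…
k=3  a_k=4  p_k/q_k = 269/13
…
k=8  a_k=1  p_k/q_k = 119350/5769
…
k=10  a_k=2  p_k/q_k = 1273708/61567
k=11  a_k=1  p_k/q_k = 1850887/89466
(x₁, y₁) = (1850887, 89466);  1850887² − 428·89466² = 1 ✓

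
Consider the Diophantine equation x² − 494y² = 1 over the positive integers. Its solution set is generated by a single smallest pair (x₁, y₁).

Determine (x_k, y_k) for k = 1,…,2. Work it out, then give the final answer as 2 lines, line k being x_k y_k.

73035 3286
10668222449 479986020

√494 = [22; 4,2,2,1,2,1,2,2,4,44, …], period ℓ=10 (even) → k=9
a_0=22:  p_0=22·1+0=22,  q_0=22·0+1=1
…
a_2=2:  p_2=2·89+22=200,  q_2=2·4+1=9
…
a_4=1:  p_4=1·489+200=689,  q_4=1·22+9=31
…
a_6=1:  p_6=1·1867+689=2556,  q_6=1·84+31=115
a_7=2:  p_7=2·2556+1867=6979,  q_7=2·115+84=314
a_8=2:  p_8=2·6979+2556=16514,  q_8=2·314+115=743
a_9=4:  p_9=4·16514+6979=73035,  q_9=4·743+314=3286
(x₁, y₁) = (73035, 3286);  73035² − 494·3286² = 1 ✓
(73035+3286√494)^2 = 10668222449 + 479986020√494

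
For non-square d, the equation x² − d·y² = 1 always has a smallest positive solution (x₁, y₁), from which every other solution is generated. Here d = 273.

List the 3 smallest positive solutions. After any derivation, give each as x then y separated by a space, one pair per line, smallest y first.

727 44
1057057 63976
1536960151 93021060

d=273: √d = [16; 1,1,10,1,1,32] (ℓ=6, even), read p_5/q_5
step 0: (16, 1)  from 16·(1,0) + (0,1)
…
step 2: (33, 2)  from 1·(17,1) + (16,1)
…
step 4: (380, 23)  from 1·(347,21) + (33,2)
step 5: (727, 44)  from 1·(380,23) + (347,21)
(x₁, y₁) = (727, 44);  727² − 273·44² = 1 ✓
(x_2, y_2) = (727·727 + 273·44·44, 727·44 + 44·727) = (1057057, 63976)
(x_3, y_3) = (727·1057057 + 273·44·63976, 727·63976 + 44·1057057) = (1536960151, 93021060)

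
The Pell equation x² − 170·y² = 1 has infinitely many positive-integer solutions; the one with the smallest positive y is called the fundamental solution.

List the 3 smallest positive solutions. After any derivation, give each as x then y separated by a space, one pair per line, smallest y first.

339 26
229841 17628
155831859 11951758

[13; 26] for √170; ℓ=1 ⇒ convergent index 1
k=0  a_k=13  p_k/q_k = 13/1
k=1  a_k=26  p_k/q_k = 339/26
→ (339, 26).  Check: 339²=114921, 170·26²=114920, difference 1.
k=2:  x_2 = 339·339+170·26·26 = 229841,  y_2 = 339·26+26·339 = 17628
k=3:  x_3 = 339·229841+170·26·17628 = 155831859,  y_3 = 339·17628+26·229841 = 11951758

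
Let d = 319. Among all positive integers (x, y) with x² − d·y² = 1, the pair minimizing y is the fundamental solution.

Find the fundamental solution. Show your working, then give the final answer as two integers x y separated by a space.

12901780 722361

d=319: √d = [17; 1,6,5,1,4,…,6,1,34] (ℓ=14, even), read p_13/q_13
step 0: (17, 1)  from 17·(1,0) + (0,1)
step 1: (18, 1)  from 1·(17,1) + (1,0)
step 2: (125, 7)  from 6·(18,1) + (17,1)
…
step 5: (3715, 208)  from 4·(768,43) + (643,36)
…
step 7: (15628, 875)  from 1·(11913,667) + (3715,208)
…
step 12: (11102899, 621643)  from 6·(1798881,100718) + (309613,17335)
step 13: (12901780, 722361)  from 1·(11102899,621643) + (1798881,100718)
(x₁, y₁) = (12901780, 722361);  12901780² − 319·722361² = 1 ✓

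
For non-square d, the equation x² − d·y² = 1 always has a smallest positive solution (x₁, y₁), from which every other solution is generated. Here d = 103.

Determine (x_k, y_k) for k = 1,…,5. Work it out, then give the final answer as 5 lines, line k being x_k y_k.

227528 22419
103537981567 10201900464
47115579739725224 4642436017523565
21440227253936863550977 2112568364380001494176
9756504053220377800313664488 961336909616663523916230291

d=103: √d = [10; 6,1,2,1,1,9,1,1,2,1,6,20] (ℓ=12, even), read p_11/q_11
k=0  a_k=10  p_k/q_k = 10/1
…
k=2  a_k=1  p_k/q_k = 71/7
k=3  a_k=2  p_k/q_k = 203/20
k=4  a_k=1  p_k/q_k = 274/27
…
k=6  a_k=9  p_k/q_k = 4567/450
…
k=9  a_k=2  p_k/q_k = 24266/2391
k=10  a_k=1  p_k/q_k = 33877/3338
k=11  a_k=6  p_k/q_k = 227528/22419
→ (227528, 22419).  Check: 227528²=51768990784, 103·22419²=51768990783, difference 1.
n=2: (227528,22419)∘(227528,22419) = (227528·227528+103·22419·22419, 227528·22419+22419·227528) = (103537981567,10201900464)
n=3: (103537981567,10201900464)∘(227528,22419) = (227528·103537981567+103·22419·10201900464, 227528·10201900464+22419·103537981567) = (47115579739725224,4642436017523565)
n=4: (47115579739725224,4642436017523565)∘(227528,22419) = (227528·47115579739725224+103·22419·4642436017523565, 227528·4642436017523565+22419·47115579739725224) = (21440227253936863550977,2112568364380001494176)
n=5: (21440227253936863550977,2112568364380001494176)∘(227528,22419) = (227528·21440227253936863550977+103·22419·2112568364380001494176, 227528·2112568364380001494176+22419·21440227253936863550977) = (9756504053220377800313664488,961336909616663523916230291)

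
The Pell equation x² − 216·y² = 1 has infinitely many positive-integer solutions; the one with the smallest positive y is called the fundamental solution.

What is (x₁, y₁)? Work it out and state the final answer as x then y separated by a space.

485 33

√216 = [14; 1,2,3,2,1,28, …], period ℓ=6 (even) → k=5
a_0=14:  p_0=14·1+0=14,  q_0=14·0+1=1
a_1=1:  p_1=1·14+1=15,  q_1=1·1+0=1
…
a_3=3:  p_3=3·44+15=147,  q_3=3·3+1=10
a_4=2:  p_4=2·147+44=338,  q_4=2·10+3=23
a_5=1:  p_5=1·338+147=485,  q_5=1·23+10=33
→ (485, 33).  Check: 485²=235225, 216·33²=235224, difference 1.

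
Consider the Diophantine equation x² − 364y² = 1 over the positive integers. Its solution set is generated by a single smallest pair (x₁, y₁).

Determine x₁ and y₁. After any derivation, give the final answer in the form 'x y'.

4954951 259710

√364 → a₀=19, period (12,1,2,3,1,8,1,3,2,1,12,38); ℓ=12 even so k=11
k=0  a_k=19  p_k/q_k = 19/1
k=1  a_k=12  p_k/q_k = 229/12
k=2  a_k=1  p_k/q_k = 248/13
k=3  a_k=2  p_k/q_k = 725/38
k=4  a_k=3  p_k/q_k = 2423/127
k=5  a_k=1  p_k/q_k = 3148/165
k=6  a_k=8  p_k/q_k = 27607/1447
…
k=8  a_k=3  p_k/q_k = 119872/6283
k=9  a_k=2  p_k/q_k = 270499/14178
k=10  a_k=1  p_k/q_k = 390371/20461
k=11  a_k=12  p_k/q_k = 4954951/259710
fundamental: x₁=4954951, y₁=259710  (since 24551539412401 − 364·67449284100 = 1)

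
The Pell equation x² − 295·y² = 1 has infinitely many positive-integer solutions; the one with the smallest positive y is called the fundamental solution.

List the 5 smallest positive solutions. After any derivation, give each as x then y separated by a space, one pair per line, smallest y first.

2024999 117900
8201241900001 477494764200
33215013292518224999 1933852840020353700
134520737404664024967600001 7832100134376274949528400
544808717447381276777437550624999 31719989880021710940200100589500

√295 = [17; 5,1,2,3,2,6,2,3,2,1,5,34, …], period ℓ=12 (even) → k=11
k=0  a_k=17  p_k/q_k = 17/1
k=1  a_k=5  p_k/q_k = 86/5
k=2  a_k=1  p_k/q_k = 103/6
k=3  a_k=2  p_k/q_k = 292/17
…
k=5  a_k=2  p_k/q_k = 2250/131
…
k=7  a_k=2  p_k/q_k = 31208/1817
k=8  a_k=3  p_k/q_k = 108103/6294
k=9  a_k=2  p_k/q_k = 247414/14405
k=10  a_k=1  p_k/q_k = 355517/20699
k=11  a_k=5  p_k/q_k = 2024999/117900
(x₁, y₁) = (2024999, 117900);  2024999² − 295·117900² = 1 ✓
n=2: (2024999,117900)∘(2024999,117900) = (2024999·2024999+295·117900·117900, 2024999·117900+117900·2024999) = (8201241900001,477494764200)
n=3: (8201241900001,477494764200)∘(2024999,117900) = (2024999·8201241900001+295·117900·477494764200, 2024999·477494764200+117900·8201241900001) = (33215013292518224999,1933852840020353700)
n=4: (33215013292518224999,1933852840020353700)∘(2024999,117900) = (2024999·33215013292518224999+295·117900·1933852840020353700, 2024999·1933852840020353700+117900·33215013292518224999) = (134520737404664024967600001,7832100134376274949528400)
n=5: (134520737404664024967600001,7832100134376274949528400)∘(2024999,117900) = (2024999·134520737404664024967600001+295·117900·7832100134376274949528400, 2024999·7832100134376274949528400+117900·134520737404664024967600001) = (544808717447381276777437550624999,31719989880021710940200100589500)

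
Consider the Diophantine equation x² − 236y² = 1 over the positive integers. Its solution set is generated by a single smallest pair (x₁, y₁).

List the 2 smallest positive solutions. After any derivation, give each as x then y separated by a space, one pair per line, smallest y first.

d=236: √d = [15; 2,1,3,5,1,6,1,5,3,1,2,30] (ℓ=12, even), read p_11/q_11
k=0  a_k=15  p_k/q_k = 15/1
k=1  a_k=2  p_k/q_k = 31/2
…
k=3  a_k=3  p_k/q_k = 169/11
…
k=5  a_k=1  p_k/q_k = 1060/69
k=6  a_k=6  p_k/q_k = 7251/472
k=7  a_k=1  p_k/q_k = 8311/541
k=8  a_k=5  p_k/q_k = 48806/3177
k=9  a_k=3  p_k/q_k = 154729/10072
k=10  a_k=1  p_k/q_k = 203535/13249
k=11  a_k=2  p_k/q_k = 561799/36570
(x₁, y₁) = (561799, 36570);  561799² − 236·36570² = 1 ✓
(x_2, y_2) = (561799·561799 + 236·36570·36570, 561799·36570 + 36570·561799) = (631236232801, 41089978860)

561799 36570
631236232801 41089978860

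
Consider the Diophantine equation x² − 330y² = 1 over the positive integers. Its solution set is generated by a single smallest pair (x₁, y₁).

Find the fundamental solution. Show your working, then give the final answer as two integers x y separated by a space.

d=330: √d = [18; 6,36] (ℓ=2, even), read p_1/q_1
i=0: a=18 ⇒ p=18, q=1
i=1: a=6 ⇒ p=109, q=6
(x₁, y₁) = (109, 6);  109² − 330·6² = 1 ✓

109 6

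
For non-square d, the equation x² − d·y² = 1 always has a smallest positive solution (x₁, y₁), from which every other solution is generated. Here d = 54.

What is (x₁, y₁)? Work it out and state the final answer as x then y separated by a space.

485 66

√54 → a₀=7, period (2,1,6,1,2,14); ℓ=6 even so k=5
i=0: a=7 ⇒ p=7, q=1
i=1: a=2 ⇒ p=15, q=2
i=2: a=1 ⇒ p=22, q=3
i=3: a=6 ⇒ p=147, q=20
i=4: a=1 ⇒ p=169, q=23
i=5: a=2 ⇒ p=485, q=66
→ (485, 66).  Check: 485²=235225, 54·66²=235224, difference 1.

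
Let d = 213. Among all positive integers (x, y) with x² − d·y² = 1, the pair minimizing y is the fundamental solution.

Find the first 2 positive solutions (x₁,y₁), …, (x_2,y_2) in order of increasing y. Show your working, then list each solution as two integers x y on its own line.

[14; 1,1,2,6,1,8,1,6,2,1,1,28] for √213; ℓ=12 ⇒ convergent index 11
k=0  a_k=14  p_k/q_k = 14/1
…
k=2  a_k=1  p_k/q_k = 29/2
k=3  a_k=2  p_k/q_k = 73/5
…
k=10  a_k=1  p_k/q_k = 115574/7919
k=11  a_k=1  p_k/q_k = 194399/13320
(x₁, y₁) = (194399, 13320);  194399² − 213·13320² = 1 ✓
(194399+13320√213)^2 = 75581942401 + 5178789360√213

194399 13320
75581942401 5178789360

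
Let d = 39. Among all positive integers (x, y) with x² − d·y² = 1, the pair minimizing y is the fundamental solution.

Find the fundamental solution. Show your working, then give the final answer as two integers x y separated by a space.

25 4

√39 → a₀=6, period (4,12); ℓ=2 even so k=1
k=0  a_k=6  p_k/q_k = 6/1
k=1  a_k=4  p_k/q_k = 25/4
(x₁, y₁) = (25, 4);  25² − 39·4² = 1 ✓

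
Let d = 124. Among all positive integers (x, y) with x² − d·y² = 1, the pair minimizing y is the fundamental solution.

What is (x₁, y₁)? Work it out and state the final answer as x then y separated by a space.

4620799 414960

[11; 7,2,1,1,1,…,2,7,22] for √124; ℓ=16 ⇒ convergent index 15
k=0  a_k=11  p_k/q_k = 11/1
…
k=2  a_k=2  p_k/q_k = 167/15
k=3  a_k=1  p_k/q_k = 245/22
k=4  a_k=1  p_k/q_k = 412/37
k=5  a_k=1  p_k/q_k = 657/59
…
k=7  a_k=1  p_k/q_k = 3040/273
k=8  a_k=4  p_k/q_k = 14543/1306
…
k=14  a_k=2  p_k/q_k = 626251/56239
k=15  a_k=7  p_k/q_k = 4620799/414960
(x₁, y₁) = (4620799, 414960);  4620799² − 124·414960² = 1 ✓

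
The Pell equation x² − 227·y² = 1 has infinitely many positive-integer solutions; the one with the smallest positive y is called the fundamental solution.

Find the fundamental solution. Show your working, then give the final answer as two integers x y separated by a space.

226 15

d=227: √d = [15; 15,30] (ℓ=2, even), read p_1/q_1
k=0  a_k=15  p_k/q_k = 15/1
k=1  a_k=15  p_k/q_k = 226/15
(x₁, y₁) = (226, 15);  226² − 227·15² = 1 ✓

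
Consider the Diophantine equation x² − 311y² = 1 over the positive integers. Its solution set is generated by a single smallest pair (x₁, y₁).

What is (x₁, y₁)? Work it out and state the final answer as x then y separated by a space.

√311 → a₀=17, period (1,1,1,2,1,…,1,1,34); ℓ=16 even so k=15
step 0: (17, 1)  from 17·(1,0) + (0,1)
step 1: (18, 1)  from 1·(17,1) + (1,0)
step 2: (35, 2)  from 1·(18,1) + (17,1)
step 3: (53, 3)  from 1·(35,2) + (18,1)
step 4: (141, 8)  from 2·(53,3) + (35,2)
…
step 7: (4109, 233)  from 3·(1305,74) + (194,11)
step 8: (71158, 4035)  from 17·(4109,233) + (1305,74)
step 9: (217583, 12338)  from 3·(71158,4035) + (4109,233)
step 10: (1376656, 78063)  from 6·(217583,12338) + (71158,4035)
step 11: (1594239, 90401)  from 1·(1376656,78063) + (217583,12338)
step 12: (4565134, 258865)  from 2·(1594239,90401) + (1376656,78063)
step 13: (6159373, 349266)  from 1·(4565134,258865) + (1594239,90401)
step 14: (10724507, 608131)  from 1·(6159373,349266) + (4565134,258865)
step 15: (16883880, 957397)  from 1·(10724507,608131) + (6159373,349266)
(x₁, y₁) = (16883880, 957397);  16883880² − 311·957397² = 1 ✓

16883880 957397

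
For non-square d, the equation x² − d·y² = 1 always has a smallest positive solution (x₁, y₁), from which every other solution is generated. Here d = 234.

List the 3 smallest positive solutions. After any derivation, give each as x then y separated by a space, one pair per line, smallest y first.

5201 340
54100801 3536680
562756526801 36788545020

d=234: √d = [15; 3,2,1,2,1,2,3,30] (ℓ=8, even), read p_7/q_7
i=0: a=15 ⇒ p=15, q=1
i=1: a=3 ⇒ p=46, q=3
i=2: a=2 ⇒ p=107, q=7
…
i=6: a=2 ⇒ p=1545, q=101
i=7: a=3 ⇒ p=5201, q=340
→ (5201, 340).  Check: 5201²=27050401, 234·340²=27050400, difference 1.
(x_2, y_2) = (5201·5201 + 234·340·340, 5201·340 + 340·5201) = (54100801, 3536680)
(x_3, y_3) = (5201·54100801 + 234·340·3536680, 5201·3536680 + 340·54100801) = (562756526801, 36788545020)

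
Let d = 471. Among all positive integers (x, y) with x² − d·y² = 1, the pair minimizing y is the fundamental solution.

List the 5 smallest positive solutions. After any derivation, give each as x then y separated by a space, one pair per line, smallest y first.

7838695 361188
122890278606049 5662485139320
1926598824915678693415 88772987898323613612
30204041151744689101078780801 1391728752747293974319493360
473520532711948744867536551663095975 21818674431032810307068783683516788

[21; 1,2,2,1,3,…,2,1,42] for √471; ℓ=14 ⇒ convergent index 13
step 0: (21, 1)  from 21·(1,0) + (0,1)
step 1: (22, 1)  from 1·(21,1) + (1,0)
…
step 6: (3429, 158)  from 4·(803,37) + (217,10)
…
step 12: (5506953, 253747)  from 2·(2331742,107441) + (843469,38865)
step 13: (7838695, 361188)  from 1·(5506953,253747) + (2331742,107441)
→ (7838695, 361188).  Check: 7838695²=61445139303025, 471·361188²=61445139303024, difference 1.
k=2:  x_2 = 7838695·7838695+471·361188·361188 = 122890278606049,  y_2 = 7838695·361188+361188·7838695 = 5662485139320
k=3:  x_3 = 7838695·122890278606049+471·361188·5662485139320 = 1926598824915678693415,  y_3 = 7838695·5662485139320+361188·122890278606049 = 88772987898323613612
k=4:  x_4 = 7838695·1926598824915678693415+471·361188·88772987898323613612 = 30204041151744689101078780801,  y_4 = 7838695·88772987898323613612+361188·1926598824915678693415 = 1391728752747293974319493360
k=5:  x_5 = 7838695·30204041151744689101078780801+471·361188·1391728752747293974319493360 = 473520532711948744867536551663095975,  y_5 = 7838695·1391728752747293974319493360+361188·30204041151744689101078780801 = 21818674431032810307068783683516788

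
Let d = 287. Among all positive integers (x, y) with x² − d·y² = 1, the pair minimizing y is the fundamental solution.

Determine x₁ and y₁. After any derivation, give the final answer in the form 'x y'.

288 17

[16; 1,15,1,32] for √287; ℓ=4 ⇒ convergent index 3
step 0: (16, 1)  from 16·(1,0) + (0,1)
…
step 2: (271, 16)  from 15·(17,1) + (16,1)
step 3: (288, 17)  from 1·(271,16) + (17,1)
fundamental: x₁=288, y₁=17  (since 82944 − 287·289 = 1)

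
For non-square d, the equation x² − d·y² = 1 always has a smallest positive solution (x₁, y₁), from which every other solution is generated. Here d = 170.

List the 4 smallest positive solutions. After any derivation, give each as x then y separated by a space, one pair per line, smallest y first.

[13; 26] for √170; ℓ=1 ⇒ convergent index 1
i=0: a=13 ⇒ p=13, q=1
i=1: a=26 ⇒ p=339, q=26
fundamental: x₁=339, y₁=26  (since 114921 − 170·676 = 1)
k=2:  x_2 = 339·339+170·26·26 = 229841,  y_2 = 339·26+26·339 = 17628
k=3:  x_3 = 339·229841+170·26·17628 = 155831859,  y_3 = 339·17628+26·229841 = 11951758
k=4:  x_4 = 339·155831859+170·26·11951758 = 105653770561,  y_4 = 339·11951758+26·155831859 = 8103274296

339 26
229841 17628
155831859 11951758
105653770561 8103274296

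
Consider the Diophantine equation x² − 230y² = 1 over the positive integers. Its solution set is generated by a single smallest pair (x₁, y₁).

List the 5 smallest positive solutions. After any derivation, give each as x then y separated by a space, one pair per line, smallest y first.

91 6
16561 1092
3014011 198738
548533441 36169224
99830072251 6582600030

√230 → a₀=15, period (6,30); ℓ=2 even so k=1
i=0: a=15 ⇒ p=15, q=1
i=1: a=6 ⇒ p=91, q=6
→ (91, 6).  Check: 91²=8281, 230·6²=8280, difference 1.
n=2: (91,6)∘(91,6) = (91·91+230·6·6, 91·6+6·91) = (16561,1092)
n=3: (16561,1092)∘(91,6) = (91·16561+230·6·1092, 91·1092+6·16561) = (3014011,198738)
n=4: (3014011,198738)∘(91,6) = (91·3014011+230·6·198738, 91·198738+6·3014011) = (548533441,36169224)
n=5: (548533441,36169224)∘(91,6) = (91·548533441+230·6·36169224, 91·36169224+6·548533441) = (99830072251,6582600030)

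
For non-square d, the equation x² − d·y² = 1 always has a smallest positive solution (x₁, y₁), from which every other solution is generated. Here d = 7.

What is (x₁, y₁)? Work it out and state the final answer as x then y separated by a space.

8 3

√7 = [2; 1,1,1,4, …], period ℓ=4 (even) → k=3
i=0: a=2 ⇒ p=2, q=1
i=1: a=1 ⇒ p=3, q=1
i=2: a=1 ⇒ p=5, q=2
i=3: a=1 ⇒ p=8, q=3
(x₁, y₁) = (8, 3);  8² − 7·3² = 1 ✓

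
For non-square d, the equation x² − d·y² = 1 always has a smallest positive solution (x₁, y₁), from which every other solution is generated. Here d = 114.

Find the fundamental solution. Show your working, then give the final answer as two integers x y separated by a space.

d=114: √d = [10; 1,2,10,2,1,20] (ℓ=6, even), read p_5/q_5
a_0=10:  p_0=10·1+0=10,  q_0=10·0+1=1
…
a_4=2:  p_4=2·331+32=694,  q_4=2·31+3=65
a_5=1:  p_5=1·694+331=1025,  q_5=1·65+31=96
(x₁, y₁) = (1025, 96);  1025² − 114·96² = 1 ✓

1025 96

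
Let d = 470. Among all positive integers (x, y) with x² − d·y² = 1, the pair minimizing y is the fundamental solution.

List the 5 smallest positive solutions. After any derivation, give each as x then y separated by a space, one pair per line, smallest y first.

1691 78
5718961 263796
19341524411 892157994
65413029839041 3017278071912
221226847574112251 10204433547048390

√470 = [21; 1,2,8,2,1,42, …], period ℓ=6 (even) → k=5
a_0=21:  p_0=21·1+0=21,  q_0=21·0+1=1
…
a_2=2:  p_2=2·22+21=65,  q_2=2·1+1=3
…
a_4=2:  p_4=2·542+65=1149,  q_4=2·25+3=53
a_5=1:  p_5=1·1149+542=1691,  q_5=1·53+25=78
→ (1691, 78).  Check: 1691²=2859481, 470·78²=2859480, difference 1.
k=2:  x_2 = 1691·1691+470·78·78 = 5718961,  y_2 = 1691·78+78·1691 = 263796
k=3:  x_3 = 1691·5718961+470·78·263796 = 19341524411,  y_3 = 1691·263796+78·5718961 = 892157994
k=4:  x_4 = 1691·19341524411+470·78·892157994 = 65413029839041,  y_4 = 1691·892157994+78·19341524411 = 3017278071912
k=5:  x_5 = 1691·65413029839041+470·78·3017278071912 = 221226847574112251,  y_5 = 1691·3017278071912+78·65413029839041 = 10204433547048390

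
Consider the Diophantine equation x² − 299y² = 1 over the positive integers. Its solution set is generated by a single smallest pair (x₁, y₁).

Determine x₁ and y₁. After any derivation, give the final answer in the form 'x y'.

√299 = [17; 3,2,3,34, …], period ℓ=4 (even) → k=3
k=0  a_k=17  p_k/q_k = 17/1
k=1  a_k=3  p_k/q_k = 52/3
k=2  a_k=2  p_k/q_k = 121/7
k=3  a_k=3  p_k/q_k = 415/24
fundamental: x₁=415, y₁=24  (since 172225 − 299·576 = 1)

415 24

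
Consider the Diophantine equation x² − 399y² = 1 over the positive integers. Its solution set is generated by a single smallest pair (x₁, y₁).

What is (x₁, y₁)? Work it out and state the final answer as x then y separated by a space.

√399 → a₀=19, period (1,38); ℓ=2 even so k=1
a_0=19:  p_0=19·1+0=19,  q_0=19·0+1=1
a_1=1:  p_1=1·19+1=20,  q_1=1·1+0=1
→ (20, 1).  Check: 20²=400, 399·1²=399, difference 1.

20 1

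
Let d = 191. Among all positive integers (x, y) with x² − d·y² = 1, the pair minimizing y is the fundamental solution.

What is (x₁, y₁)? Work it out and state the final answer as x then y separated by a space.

√191 → a₀=13, period (1,4,1,1,3,…,4,1,26); ℓ=16 even so k=15
step 0: (13, 1)  from 13·(1,0) + (0,1)
…
step 2: (69, 5)  from 4·(14,1) + (13,1)
step 3: (83, 6)  from 1·(69,5) + (14,1)
…
step 7: (2999, 217)  from 2·(1230,89) + (539,39)
step 8: (40217, 2910)  from 13·(2999,217) + (1230,89)
step 9: (83433, 6037)  from 2·(40217,2910) + (2999,217)
…
step 12: (911765, 65973)  from 1·(704682,50989) + (207083,14984)
step 13: (1616447, 116962)  from 1·(911765,65973) + (704682,50989)
step 14: (7377553, 533821)  from 4·(1616447,116962) + (911765,65973)
step 15: (8994000, 650783)  from 1·(7377553,533821) + (1616447,116962)
fundamental: x₁=8994000, y₁=650783  (since 80892036000000 − 191·423518513089 = 1)

8994000 650783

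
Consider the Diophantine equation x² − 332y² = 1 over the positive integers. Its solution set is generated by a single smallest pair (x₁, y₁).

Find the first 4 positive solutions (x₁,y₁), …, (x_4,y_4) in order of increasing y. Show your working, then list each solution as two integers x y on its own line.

√332 → a₀=18, period (4,1,1,8,1,1,4,36); ℓ=8 even so k=7
k=0  a_k=18  p_k/q_k = 18/1
…
k=2  a_k=1  p_k/q_k = 91/5
k=3  a_k=1  p_k/q_k = 164/9
k=4  a_k=8  p_k/q_k = 1403/77
k=5  a_k=1  p_k/q_k = 1567/86
k=6  a_k=1  p_k/q_k = 2970/163
k=7  a_k=4  p_k/q_k = 13447/738
→ (13447, 738).  Check: 13447²=180821809, 332·738²=180821808, difference 1.
(13447+738√332)^2 = 361643617 + 19847772√332
(13447+738√332)^3 = 9726043422151 + 533785979430√332
(13447+738√332)^4 = 261572211433685377 + 14355640110942648√332

13447 738
361643617 19847772
9726043422151 533785979430
261572211433685377 14355640110942648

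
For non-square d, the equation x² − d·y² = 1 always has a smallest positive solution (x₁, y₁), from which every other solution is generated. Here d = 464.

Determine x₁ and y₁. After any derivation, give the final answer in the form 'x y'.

√464 = [21; 1,1,5,1,1,1,5,1,1,42, …], period ℓ=10 (even) → k=9
i=0: a=21 ⇒ p=21, q=1
i=1: a=1 ⇒ p=22, q=1
…
i=3: a=5 ⇒ p=237, q=11
i=4: a=1 ⇒ p=280, q=13
i=5: a=1 ⇒ p=517, q=24
…
i=8: a=1 ⇒ p=5299, q=246
i=9: a=1 ⇒ p=9801, q=455
→ (9801, 455).  Check: 9801²=96059601, 464·455²=96059600, difference 1.

9801 455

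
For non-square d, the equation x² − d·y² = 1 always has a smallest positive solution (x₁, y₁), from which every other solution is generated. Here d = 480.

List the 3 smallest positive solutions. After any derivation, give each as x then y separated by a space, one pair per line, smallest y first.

241 11
116161 5302
55989361 2555553

d=480: √d = [21; 1,9,1,42] (ℓ=4, even), read p_3/q_3
step 0: (21, 1)  from 21·(1,0) + (0,1)
step 1: (22, 1)  from 1·(21,1) + (1,0)
step 2: (219, 10)  from 9·(22,1) + (21,1)
step 3: (241, 11)  from 1·(219,10) + (22,1)
(x₁, y₁) = (241, 11);  241² − 480·11² = 1 ✓
n=2: (241,11)∘(241,11) = (241·241+480·11·11, 241·11+11·241) = (116161,5302)
n=3: (116161,5302)∘(241,11) = (241·116161+480·11·5302, 241·5302+11·116161) = (55989361,2555553)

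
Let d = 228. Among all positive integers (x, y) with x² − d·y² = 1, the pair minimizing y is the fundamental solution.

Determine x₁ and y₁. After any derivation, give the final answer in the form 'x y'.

151 10

d=228: √d = [15; 10,30] (ℓ=2, even), read p_1/q_1
i=0: a=15 ⇒ p=15, q=1
i=1: a=10 ⇒ p=151, q=10
→ (151, 10).  Check: 151²=22801, 228·10²=22800, difference 1.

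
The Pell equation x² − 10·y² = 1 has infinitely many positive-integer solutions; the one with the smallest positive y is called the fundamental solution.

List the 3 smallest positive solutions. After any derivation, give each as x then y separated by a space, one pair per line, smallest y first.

19 6
721 228
27379 8658

[3; 6] for √10; ℓ=1 ⇒ convergent index 1
a_0=3:  p_0=3·1+0=3,  q_0=3·0+1=1
a_1=6:  p_1=6·3+1=19,  q_1=6·1+0=6
→ (19, 6).  Check: 19²=361, 10·6²=360, difference 1.
(19+6√10)^2 = 721 + 228√10
(19+6√10)^3 = 27379 + 8658√10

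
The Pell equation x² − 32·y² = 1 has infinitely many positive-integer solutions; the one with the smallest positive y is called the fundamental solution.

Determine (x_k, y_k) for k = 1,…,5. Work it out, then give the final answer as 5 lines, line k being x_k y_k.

17 3
577 102
19601 3465
665857 117708
22619537 3998607

d=32: √d = [5; 1,1,1,10] (ℓ=4, even), read p_3/q_3
k=0  a_k=5  p_k/q_k = 5/1
…
k=2  a_k=1  p_k/q_k = 11/2
k=3  a_k=1  p_k/q_k = 17/3
fundamental: x₁=17, y₁=3  (since 289 − 32·9 = 1)
(17+3√32)^2 = 577 + 102√32
(17+3√32)^3 = 19601 + 3465√32
(17+3√32)^4 = 665857 + 117708√32
(17+3√32)^5 = 22619537 + 3998607√32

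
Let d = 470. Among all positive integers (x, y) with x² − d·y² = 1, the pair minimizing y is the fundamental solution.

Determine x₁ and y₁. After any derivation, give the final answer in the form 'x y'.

1691 78

√470 → a₀=21, period (1,2,8,2,1,42); ℓ=6 even so k=5
k=0  a_k=21  p_k/q_k = 21/1
…
k=4  a_k=2  p_k/q_k = 1149/53
k=5  a_k=1  p_k/q_k = 1691/78
fundamental: x₁=1691, y₁=78  (since 2859481 − 470·6084 = 1)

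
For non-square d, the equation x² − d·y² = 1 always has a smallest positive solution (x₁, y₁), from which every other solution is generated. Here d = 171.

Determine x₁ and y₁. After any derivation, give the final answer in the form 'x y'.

[13; 13,26] for √171; ℓ=2 ⇒ convergent index 1
i=0: a=13 ⇒ p=13, q=1
i=1: a=13 ⇒ p=170, q=13
→ (170, 13).  Check: 170²=28900, 171·13²=28899, difference 1.

170 13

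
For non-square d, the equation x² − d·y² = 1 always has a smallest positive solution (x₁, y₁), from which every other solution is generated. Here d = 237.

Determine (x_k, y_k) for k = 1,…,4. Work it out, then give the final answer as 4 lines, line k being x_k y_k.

√237 = [15; 2,1,1,7,10,7,1,1,2,30, …], period ℓ=10 (even) → k=9
a_0=15:  p_0=15·1+0=15,  q_0=15·0+1=1
…
a_2=1:  p_2=1·31+15=46,  q_2=1·2+1=3
…
a_5=10:  p_5=10·585+77=5927,  q_5=10·38+5=385
…
a_8=1:  p_8=1·48001+42074=90075,  q_8=1·3118+2733=5851
a_9=2:  p_9=2·90075+48001=228151,  q_9=2·5851+3118=14820
→ (228151, 14820).  Check: 228151²=52052878801, 237·14820²=52052878800, difference 1.
(x_2, y_2) = (228151·228151 + 237·14820·14820, 228151·14820 + 14820·228151) = (104105757601, 6762395640)
(x_3, y_3) = (228151·104105757601 + 237·14820·6762395640, 228151·6762395640 + 14820·104105757601) = (47503665404623351, 3085694655308460)
(x_4, y_4) = (228151·47503665404623351 + 237·14820·3085694655308460, 228151·3085694655308460 + 14820·47503665404623351) = (21676017531356338550401, 1408008642599798519280)

228151 14820
104105757601 6762395640
47503665404623351 3085694655308460
21676017531356338550401 1408008642599798519280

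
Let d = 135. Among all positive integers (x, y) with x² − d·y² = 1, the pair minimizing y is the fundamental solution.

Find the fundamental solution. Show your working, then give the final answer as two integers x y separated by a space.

d=135: √d = [11; 1,1,1,1,1,1,1,22] (ℓ=8, even), read p_7/q_7
step 0: (11, 1)  from 11·(1,0) + (0,1)
…
step 2: (23, 2)  from 1·(12,1) + (11,1)
step 3: (35, 3)  from 1·(23,2) + (12,1)
step 4: (58, 5)  from 1·(35,3) + (23,2)
step 5: (93, 8)  from 1·(58,5) + (35,3)
step 6: (151, 13)  from 1·(93,8) + (58,5)
step 7: (244, 21)  from 1·(151,13) + (93,8)
fundamental: x₁=244, y₁=21  (since 59536 − 135·441 = 1)

244 21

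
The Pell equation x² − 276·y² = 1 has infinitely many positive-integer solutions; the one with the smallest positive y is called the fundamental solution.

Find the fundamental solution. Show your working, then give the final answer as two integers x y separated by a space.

√276 = [16; 1,1,1,1,2,2,2,1,1,1,1,32, …], period ℓ=12 (even) → k=11
k=0  a_k=16  p_k/q_k = 16/1
…
k=2  a_k=1  p_k/q_k = 33/2
…
k=10  a_k=1  p_k/q_k = 4768/287
k=11  a_k=1  p_k/q_k = 7775/468
fundamental: x₁=7775, y₁=468  (since 60450625 − 276·219024 = 1)

7775 468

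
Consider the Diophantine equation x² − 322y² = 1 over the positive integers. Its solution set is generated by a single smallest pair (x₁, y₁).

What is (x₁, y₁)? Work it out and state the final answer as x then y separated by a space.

[17; 1,16,1,34] for √322; ℓ=4 ⇒ convergent index 3
step 0: (17, 1)  from 17·(1,0) + (0,1)
step 1: (18, 1)  from 1·(17,1) + (1,0)
step 2: (305, 17)  from 16·(18,1) + (17,1)
step 3: (323, 18)  from 1·(305,17) + (18,1)
fundamental: x₁=323, y₁=18  (since 104329 − 322·324 = 1)

323 18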